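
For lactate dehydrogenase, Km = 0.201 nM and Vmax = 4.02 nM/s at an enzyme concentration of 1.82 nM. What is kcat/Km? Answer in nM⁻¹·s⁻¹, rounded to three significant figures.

kcat = Vmax/[E]total = 4.02/1.82 = 2.21 s⁻¹.
kcat/Km = 2.21/0.201 = 11.0 nM⁻¹·s⁻¹.

11.0 nM⁻¹·s⁻¹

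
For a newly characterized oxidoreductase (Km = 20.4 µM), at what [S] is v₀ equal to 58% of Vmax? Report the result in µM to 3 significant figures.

28.2 µM

v/Vmax = [S]/(Km+[S]) = 0.58, so [S] = Km·0.58/(1 − 0.58) = 20.4 × 1.381.
[S] = 28.2 µM.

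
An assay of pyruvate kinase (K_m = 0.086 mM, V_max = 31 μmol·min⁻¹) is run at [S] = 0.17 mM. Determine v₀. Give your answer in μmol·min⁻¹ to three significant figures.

20.6 μmol·min⁻¹

v = Vmax·[S]/(Km + [S]) = 31 × 0.17 / (0.086 + 0.17)
  = 5.270 / 0.2560 = 20.6 μmol·min⁻¹.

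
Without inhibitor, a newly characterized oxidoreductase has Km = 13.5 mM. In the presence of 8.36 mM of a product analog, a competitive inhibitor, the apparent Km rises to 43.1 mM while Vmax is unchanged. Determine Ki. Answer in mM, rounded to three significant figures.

Competitive: Km,app = α·Km with α = 1 + [I]/Ki.
α = Km,app/Km = 43.1/13.5 = 3.193.
Since α = 1 + [I]/Ki, [I]/Ki = 3.193 − 1 = 2.193 and Ki = 8.36/2.193 = 3.81 mM.

3.81 mM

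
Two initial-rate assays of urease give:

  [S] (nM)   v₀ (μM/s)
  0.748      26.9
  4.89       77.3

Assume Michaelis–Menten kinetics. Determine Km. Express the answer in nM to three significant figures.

2.50 nM

In reciprocal form, 1/v = (Km/Vmax)·(1/[S]) + 1/Vmax. The two points give (1/[S], 1/v) = (1.337, 0.03717) and (0.2045, 0.01294).
Slope = (0.03717 − 0.01294)/(1.337 − 0.2045) = 0.02140; intercept = 0.03717 − 0.02140×1.337 = 0.008559.
Vmax = 1/intercept = 117 μM/s; Km = slope × Vmax = 0.02140 × 117 = 2.50 nM.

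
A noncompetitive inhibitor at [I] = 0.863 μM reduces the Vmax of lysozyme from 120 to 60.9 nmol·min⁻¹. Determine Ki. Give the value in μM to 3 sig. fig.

Noncompetitive: Vmax,app = Vmax/α with α = 1 + [I]/Ki.
α = Vmax/Vmax,app = 120/60.9 = 1.970.
Since α = 1 + [I]/Ki, [I]/Ki = 1.970 − 1 = 0.9704 and Ki = 0.863/0.9704 = 0.889 μM.

0.889 μM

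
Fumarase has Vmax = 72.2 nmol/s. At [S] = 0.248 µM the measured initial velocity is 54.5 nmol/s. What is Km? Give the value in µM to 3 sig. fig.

From v = Vmax[S]/(Km+[S]), Km = [S](Vmax − v)/v.
Km = 0.248 × (72.2 − 54.5) / 54.5 = 4.390/54.5 = 0.0805 µM.

0.0805 µM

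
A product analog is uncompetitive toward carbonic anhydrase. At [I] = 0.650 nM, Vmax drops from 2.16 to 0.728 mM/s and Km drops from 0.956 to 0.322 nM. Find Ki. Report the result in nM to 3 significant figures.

0.330 nM

Uncompetitive: Vmax,app = Vmax/α (and Km,app = Km/α) with α = 1 + [I]/Ki.
α = Vmax/Vmax,app = 2.16/0.728 = 2.967.
Ki = [I]/(α − 1) = 0.650/1.967 = 0.330 nM.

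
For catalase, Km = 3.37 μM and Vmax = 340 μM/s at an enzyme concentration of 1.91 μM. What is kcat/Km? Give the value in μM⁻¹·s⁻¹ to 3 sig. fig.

kcat = Vmax/[E]total = 340/1.91 = 178 s⁻¹.
kcat/Km = 178/3.37 = 52.8 μM⁻¹·s⁻¹.

52.8 μM⁻¹·s⁻¹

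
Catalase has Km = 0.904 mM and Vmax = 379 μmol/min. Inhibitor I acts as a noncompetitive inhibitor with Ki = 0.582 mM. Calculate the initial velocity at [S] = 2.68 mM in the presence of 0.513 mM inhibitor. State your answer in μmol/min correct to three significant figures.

151 μmol/min

α = 1 + [I]/Ki = 1 + 0.513/0.582 = 1.881.
For a noncompetitive inhibitor, Vmax is reduced to Vmax/α while Km is unchanged: Km,app = 0.904 mM, Vmax,app = 201 μmol/min.
v = Vmax,app·[S]/(Km,app + [S]) = 201 × 2.68/(0.904 + 2.68) = 151 μmol/min.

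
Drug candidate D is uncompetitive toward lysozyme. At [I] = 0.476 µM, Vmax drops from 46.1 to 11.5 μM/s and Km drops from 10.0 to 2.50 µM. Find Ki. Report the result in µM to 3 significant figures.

0.158 µM

Uncompetitive: Vmax,app = Vmax/α (and Km,app = Km/α) with α = 1 + [I]/Ki.
α = Vmax/Vmax,app = 46.1/11.5 = 4.009.
Ki = [I]/(α − 1) = 0.476/3.009 = 0.158 µM.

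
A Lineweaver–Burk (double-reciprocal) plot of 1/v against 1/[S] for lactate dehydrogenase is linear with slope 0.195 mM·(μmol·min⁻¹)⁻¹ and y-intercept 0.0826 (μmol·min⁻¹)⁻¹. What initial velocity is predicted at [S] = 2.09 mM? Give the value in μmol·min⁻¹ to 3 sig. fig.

The y-intercept is 1/Vmax, so Vmax = 1/0.0826 = 12.1 μmol·min⁻¹.
The slope is Km/Vmax, so Km = 0.195 × 12.1 = 2.36 mM.
Then v = 12.1 × 2.09/(2.36 + 2.09) = 5.69 μmol·min⁻¹.

5.69 μmol·min⁻¹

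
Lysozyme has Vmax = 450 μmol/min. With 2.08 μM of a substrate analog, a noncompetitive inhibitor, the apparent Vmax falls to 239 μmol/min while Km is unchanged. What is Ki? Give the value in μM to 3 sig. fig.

Noncompetitive: Vmax,app = Vmax/α with α = 1 + [I]/Ki.
α = Vmax/Vmax,app = 450/239 = 1.883.
Since α = 1 + [I]/Ki, [I]/Ki = 1.883 − 1 = 0.8828 and Ki = 2.08/0.8828 = 2.36 μM.

2.36 μM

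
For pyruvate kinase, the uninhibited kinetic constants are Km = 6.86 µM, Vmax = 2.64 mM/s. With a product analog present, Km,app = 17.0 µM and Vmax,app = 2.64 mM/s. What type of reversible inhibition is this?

Km increases (6.86 → 17.0 µM) while Vmax is unchanged — the hallmark of competitive inhibition.

competitive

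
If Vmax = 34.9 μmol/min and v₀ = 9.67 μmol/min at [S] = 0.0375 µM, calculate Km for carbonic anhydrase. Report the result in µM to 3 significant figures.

From v = Vmax[S]/(Km+[S]), Km = [S](Vmax − v)/v.
Km = 0.0375 × (34.9 − 9.67) / 9.67 = 0.9461/9.67 = 0.0978 µM.

0.0978 µM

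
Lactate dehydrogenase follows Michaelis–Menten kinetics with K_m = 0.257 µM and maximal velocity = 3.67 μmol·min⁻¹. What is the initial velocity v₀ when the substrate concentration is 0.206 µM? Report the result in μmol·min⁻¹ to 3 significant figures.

[S]/(Km+[S]) = 0.206/0.4630 = 0.4449, the fractional saturation.
v = 0.4449 × Vmax = 0.4449 × 3.67 = 1.63 μmol·min⁻¹.

1.63 μmol·min⁻¹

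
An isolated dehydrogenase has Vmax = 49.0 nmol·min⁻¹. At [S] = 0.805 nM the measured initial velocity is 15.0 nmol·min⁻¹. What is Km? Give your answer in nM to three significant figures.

From v = Vmax[S]/(Km+[S]), Km = [S](Vmax − v)/v.
Km = 0.805 × (49.0 − 15.0) / 15.0 = 27.37/15.0 = 1.82 nM.

1.82 nM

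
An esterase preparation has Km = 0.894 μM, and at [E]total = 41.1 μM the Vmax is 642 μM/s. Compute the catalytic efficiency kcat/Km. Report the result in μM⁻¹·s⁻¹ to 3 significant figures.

17.5 μM⁻¹·s⁻¹

kcat = Vmax/[E]total = 642/41.1 = 15.6 s⁻¹.
kcat/Km = 15.6/0.894 = 17.5 μM⁻¹·s⁻¹.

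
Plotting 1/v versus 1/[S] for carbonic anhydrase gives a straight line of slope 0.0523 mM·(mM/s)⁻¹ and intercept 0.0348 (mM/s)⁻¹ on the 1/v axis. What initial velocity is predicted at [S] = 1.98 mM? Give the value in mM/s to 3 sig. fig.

The y-intercept is 1/Vmax, so Vmax = 1/0.0348 = 28.7 mM/s.
The slope is Km/Vmax, so Km = 0.0523 × 28.7 = 1.50 mM.
Then v = 28.7 × 1.98/(1.50 + 1.98) = 16.3 mM/s.

16.3 mM/s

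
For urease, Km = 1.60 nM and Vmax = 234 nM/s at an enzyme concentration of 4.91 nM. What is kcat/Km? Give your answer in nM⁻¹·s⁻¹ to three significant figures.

kcat = Vmax/[E]total = 234/4.91 = 47.7 s⁻¹.
kcat/Km = 47.7/1.60 = 29.8 nM⁻¹·s⁻¹.

29.8 nM⁻¹·s⁻¹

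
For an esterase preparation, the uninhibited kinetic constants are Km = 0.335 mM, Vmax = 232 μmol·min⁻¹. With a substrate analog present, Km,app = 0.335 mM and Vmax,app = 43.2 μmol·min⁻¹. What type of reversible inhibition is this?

Vmax decreases (232 → 43.2 μmol·min⁻¹) while Km is unchanged — pure noncompetitive inhibition.

noncompetitive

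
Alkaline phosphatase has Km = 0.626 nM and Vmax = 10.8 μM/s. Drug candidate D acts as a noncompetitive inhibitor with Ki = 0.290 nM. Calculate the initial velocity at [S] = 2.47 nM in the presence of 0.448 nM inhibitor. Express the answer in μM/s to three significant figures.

With α = 1 + [I]/Ki = 1 + 0.448/0.290 = 2.545, the noncompetitive rate law is v = (Vmax/α)·[S] / (Km + [S]).
v = (10.8/2.545)×2.47 / (0.626 + 2.47) = 10.48/3.096 = 3.39 μM/s.

3.39 μM/s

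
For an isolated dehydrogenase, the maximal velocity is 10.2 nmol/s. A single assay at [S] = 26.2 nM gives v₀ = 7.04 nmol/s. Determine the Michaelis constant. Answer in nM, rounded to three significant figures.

v/Vmax = 7.04/10.2 = 0.6902 = [S]/(Km+[S]).
So Km + [S] = [S]/0.6902 = 37.96 nM, giving Km = 37.96 − 26.2 = 11.8 nM.

11.8 nM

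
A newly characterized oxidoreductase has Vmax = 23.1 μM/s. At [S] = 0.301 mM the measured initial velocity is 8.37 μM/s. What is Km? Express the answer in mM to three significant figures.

0.530 mM

From v = Vmax[S]/(Km+[S]), Km = [S](Vmax − v)/v.
Km = 0.301 × (23.1 − 8.37) / 8.37 = 4.434/8.37 = 0.530 mM.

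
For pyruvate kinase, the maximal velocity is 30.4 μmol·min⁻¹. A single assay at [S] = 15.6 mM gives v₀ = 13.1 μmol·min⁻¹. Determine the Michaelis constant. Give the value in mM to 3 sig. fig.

v/Vmax = 13.1/30.4 = 0.4309 = [S]/(Km+[S]).
So Km + [S] = [S]/0.4309 = 36.20 mM, giving Km = 36.20 − 15.6 = 20.6 mM.

20.6 mM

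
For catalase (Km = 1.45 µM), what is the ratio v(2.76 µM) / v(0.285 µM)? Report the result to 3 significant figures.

3.99

Since Vmax cancels, v₂/v₁ = [S]₂(Km+[S]₁) / [S]₁(Km+[S]₂).
= 2.76×(1.45+0.285) / (0.285×(1.45+2.76)) = 4.789/1.200 = 3.99.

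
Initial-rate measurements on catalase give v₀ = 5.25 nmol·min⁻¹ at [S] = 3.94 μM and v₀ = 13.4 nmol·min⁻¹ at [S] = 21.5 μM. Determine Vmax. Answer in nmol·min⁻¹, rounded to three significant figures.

20.6 nmol·min⁻¹

In reciprocal form, 1/v = (Km/Vmax)·(1/[S]) + 1/Vmax. The two points give (1/[S], 1/v) = (0.2538, 0.1905) and (0.04651, 0.07463).
Slope = (0.1905 − 0.07463)/(0.2538 − 0.04651) = 0.5589; intercept = 0.1905 − 0.5589×0.2538 = 0.04863.
Vmax = 1/intercept = 20.6 nmol·min⁻¹; Km = slope × Vmax = 0.5589 × 20.6 = 11.5 μM.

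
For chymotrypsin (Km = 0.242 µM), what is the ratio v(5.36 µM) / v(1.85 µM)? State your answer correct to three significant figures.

Since Vmax cancels, v₂/v₁ = [S]₂(Km+[S]₁) / [S]₁(Km+[S]₂).
= 5.36×(0.242+1.85) / (1.85×(0.242+5.36)) = 11.21/10.36 = 1.08.

1.08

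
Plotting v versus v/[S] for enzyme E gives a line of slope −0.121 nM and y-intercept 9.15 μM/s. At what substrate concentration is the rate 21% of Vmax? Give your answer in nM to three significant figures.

The Eadie–Hofstee slope gives Km = 0.121 nM (slope = −Km).
v/Vmax = [S]/(Km+[S]) = 0.21 ⇒ [S] = Km·0.21/(1−0.21) = 0.121 × 0.2658 = 0.0322 nM.

0.0322 nM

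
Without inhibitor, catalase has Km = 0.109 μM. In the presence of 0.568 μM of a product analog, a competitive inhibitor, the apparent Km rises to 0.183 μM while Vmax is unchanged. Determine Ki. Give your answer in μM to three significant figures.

0.837 μM

Competitive: Km,app = α·Km with α = 1 + [I]/Ki.
α = Km,app/Km = 0.183/0.109 = 1.679.
Since α = 1 + [I]/Ki, [I]/Ki = 1.679 − 1 = 0.6789 and Ki = 0.568/0.6789 = 0.837 μM.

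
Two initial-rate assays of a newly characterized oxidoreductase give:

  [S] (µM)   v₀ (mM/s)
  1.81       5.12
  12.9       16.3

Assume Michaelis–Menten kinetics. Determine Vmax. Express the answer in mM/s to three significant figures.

25.3 mM/s

In reciprocal form, 1/v = (Km/Vmax)·(1/[S]) + 1/Vmax. The two points give (1/[S], 1/v) = (0.5525, 0.1953) and (0.07752, 0.06135).
Slope = (0.1953 − 0.06135)/(0.5525 − 0.07752) = 0.2820; intercept = 0.1953 − 0.2820×0.5525 = 0.03949.
Vmax = 1/intercept = 25.3 mM/s; Km = slope × Vmax = 0.2820 × 25.3 = 7.14 µM.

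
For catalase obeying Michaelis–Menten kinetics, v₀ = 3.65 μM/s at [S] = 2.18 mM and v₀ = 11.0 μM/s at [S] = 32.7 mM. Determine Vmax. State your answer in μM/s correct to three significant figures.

In reciprocal form, 1/v = (Km/Vmax)·(1/[S]) + 1/Vmax. The two points give (1/[S], 1/v) = (0.4587, 0.2740) and (0.03058, 0.09091).
Slope = (0.2740 − 0.09091)/(0.4587 − 0.03058) = 0.4276; intercept = 0.2740 − 0.4276×0.4587 = 0.07783.
Vmax = 1/intercept = 12.8 μM/s; Km = slope × Vmax = 0.4276 × 12.8 = 5.49 mM.

12.8 μM/s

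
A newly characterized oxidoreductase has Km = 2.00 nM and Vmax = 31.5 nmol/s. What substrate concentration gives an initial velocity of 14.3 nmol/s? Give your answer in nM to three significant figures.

1.66 nM

The required fractional saturation is v/Vmax = 14.3/31.5 = 0.4540.
Then [S]/(Km+[S]) = 0.4540 ⇒ [S] = 2.00 × 0.4540/(1 − 0.4540) = 1.66 nM.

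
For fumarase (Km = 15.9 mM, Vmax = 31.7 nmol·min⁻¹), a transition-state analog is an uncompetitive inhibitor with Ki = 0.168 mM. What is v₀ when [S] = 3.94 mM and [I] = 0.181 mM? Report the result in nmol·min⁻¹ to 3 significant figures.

5.19 nmol·min⁻¹

α = 1 + [I]/Ki = 1 + 0.181/0.168 = 2.077.
For an uncompetitive inhibitor, both parameters are divided by α, giving Vmax/α and Km/α: Km,app = 7.65 mM, Vmax,app = 15.3 nmol·min⁻¹.
v = Vmax,app·[S]/(Km,app + [S]) = 15.3 × 3.94/(7.65 + 3.94) = 5.19 nmol·min⁻¹.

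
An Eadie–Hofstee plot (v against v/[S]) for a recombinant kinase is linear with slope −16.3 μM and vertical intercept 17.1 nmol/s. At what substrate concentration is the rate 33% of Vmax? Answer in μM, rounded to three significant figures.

The Eadie–Hofstee slope gives Km = 16.3 μM (slope = −Km).
v/Vmax = [S]/(Km+[S]) = 0.33 ⇒ [S] = Km·0.33/(1−0.33) = 16.3 × 0.4925 = 8.03 μM.

8.03 μM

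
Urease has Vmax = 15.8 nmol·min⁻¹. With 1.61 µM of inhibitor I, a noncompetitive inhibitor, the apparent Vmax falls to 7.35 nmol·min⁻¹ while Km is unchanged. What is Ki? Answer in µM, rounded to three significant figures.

1.40 µM

Noncompetitive: Vmax,app = Vmax/α with α = 1 + [I]/Ki.
α = Vmax/Vmax,app = 15.8/7.35 = 2.150.
Since α = 1 + [I]/Ki, [I]/Ki = 2.150 − 1 = 1.150 and Ki = 1.61/1.150 = 1.40 µM.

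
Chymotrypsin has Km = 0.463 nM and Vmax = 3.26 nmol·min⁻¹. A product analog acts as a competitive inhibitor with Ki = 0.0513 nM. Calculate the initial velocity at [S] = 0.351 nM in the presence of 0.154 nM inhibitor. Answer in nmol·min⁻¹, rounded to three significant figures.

0.519 nmol·min⁻¹

α = 1 + [I]/Ki = 1 + 0.154/0.0513 = 4.002.
For a competitive inhibitor, Vmax is unchanged and the apparent Km becomes α·Km: Km,app = 1.85 nM, Vmax,app = 3.26 nmol·min⁻¹.
v = Vmax,app·[S]/(Km,app + [S]) = 3.26 × 0.351/(1.85 + 0.351) = 0.519 nmol·min⁻¹.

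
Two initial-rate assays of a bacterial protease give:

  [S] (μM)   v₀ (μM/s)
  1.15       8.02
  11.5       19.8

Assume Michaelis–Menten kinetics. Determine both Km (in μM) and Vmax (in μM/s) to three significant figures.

In reciprocal form, 1/v = (Km/Vmax)·(1/[S]) + 1/Vmax. The two points give (1/[S], 1/v) = (0.8696, 0.1247) and (0.08696, 0.05051).
Slope = (0.1247 − 0.05051)/(0.8696 − 0.08696) = 0.09479; intercept = 0.1247 − 0.09479×0.8696 = 0.04226.
Vmax = 1/intercept = 23.7 μM/s; Km = slope × Vmax = 0.09479 × 23.7 = 2.24 μM.

Km = 2.24 μM; Vmax = 23.7 μM/s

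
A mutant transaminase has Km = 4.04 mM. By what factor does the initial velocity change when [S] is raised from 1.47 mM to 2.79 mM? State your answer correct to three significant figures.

Since Vmax cancels, v₂/v₁ = [S]₂(Km+[S]₁) / [S]₁(Km+[S]₂).
= 2.79×(4.04+1.47) / (1.47×(4.04+2.79)) = 15.37/10.04 = 1.53.

1.53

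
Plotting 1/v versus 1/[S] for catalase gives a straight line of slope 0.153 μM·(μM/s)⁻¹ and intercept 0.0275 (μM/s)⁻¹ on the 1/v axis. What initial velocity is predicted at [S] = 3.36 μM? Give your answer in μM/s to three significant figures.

The y-intercept is 1/Vmax, so Vmax = 1/0.0275 = 36.4 μM/s.
The slope is Km/Vmax, so Km = 0.153 × 36.4 = 5.56 μM.
Then v = 36.4 × 3.36/(5.56 + 3.36) = 13.7 μM/s.

13.7 μM/s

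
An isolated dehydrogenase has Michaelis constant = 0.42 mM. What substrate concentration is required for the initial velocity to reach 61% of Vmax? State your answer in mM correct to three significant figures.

0.657 mM

v/Vmax = [S]/(Km+[S]) = 0.61, so [S] = Km·0.61/(1 − 0.61) = 0.42 × 1.564.
[S] = 0.657 mM.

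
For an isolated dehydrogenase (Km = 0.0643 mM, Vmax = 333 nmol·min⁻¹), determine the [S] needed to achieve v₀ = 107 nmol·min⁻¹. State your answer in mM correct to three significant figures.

The required fractional saturation is v/Vmax = 107/333 = 0.3213.
Then [S]/(Km+[S]) = 0.3213 ⇒ [S] = 0.0643 × 0.3213/(1 − 0.3213) = 0.0304 mM.

0.0304 mM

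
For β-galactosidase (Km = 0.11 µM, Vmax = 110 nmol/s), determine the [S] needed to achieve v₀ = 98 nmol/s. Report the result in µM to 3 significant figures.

The required fractional saturation is v/Vmax = 98/110 = 0.8909.
Then [S]/(Km+[S]) = 0.8909 ⇒ [S] = 0.11 × 0.8909/(1 − 0.8909) = 0.898 µM.

0.898 µM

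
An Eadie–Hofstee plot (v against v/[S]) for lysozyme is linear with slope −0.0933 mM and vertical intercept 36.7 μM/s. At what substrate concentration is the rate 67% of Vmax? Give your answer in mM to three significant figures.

The Eadie–Hofstee slope gives Km = 0.0933 mM (slope = −Km).
v/Vmax = [S]/(Km+[S]) = 0.67 ⇒ [S] = Km·0.67/(1−0.67) = 0.0933 × 2.030 = 0.189 mM.

0.189 mM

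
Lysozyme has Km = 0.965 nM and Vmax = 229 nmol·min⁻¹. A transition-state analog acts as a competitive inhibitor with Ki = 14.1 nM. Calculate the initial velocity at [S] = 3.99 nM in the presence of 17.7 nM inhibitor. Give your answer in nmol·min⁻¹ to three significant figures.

148 nmol·min⁻¹

With α = 1 + [I]/Ki = 1 + 17.7/14.1 = 2.255, the competitive rate law is v = Vmax[S] / (αKm + [S]).
v = 229×3.99 / (2.255×0.965 + 3.99) = 913.7/6.166 = 148 nmol·min⁻¹.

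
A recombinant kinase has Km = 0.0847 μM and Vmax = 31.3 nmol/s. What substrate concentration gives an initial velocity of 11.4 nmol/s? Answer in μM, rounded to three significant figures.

0.0485 μM

The required fractional saturation is v/Vmax = 11.4/31.3 = 0.3642.
Then [S]/(Km+[S]) = 0.3642 ⇒ [S] = 0.0847 × 0.3642/(1 − 0.3642) = 0.0485 μM.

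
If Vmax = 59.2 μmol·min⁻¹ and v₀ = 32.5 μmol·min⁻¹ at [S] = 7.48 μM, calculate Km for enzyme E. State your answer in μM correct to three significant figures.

v/Vmax = 32.5/59.2 = 0.5490 = [S]/(Km+[S]).
So Km + [S] = [S]/0.5490 = 13.63 μM, giving Km = 13.63 − 7.48 = 6.15 μM.

6.15 μM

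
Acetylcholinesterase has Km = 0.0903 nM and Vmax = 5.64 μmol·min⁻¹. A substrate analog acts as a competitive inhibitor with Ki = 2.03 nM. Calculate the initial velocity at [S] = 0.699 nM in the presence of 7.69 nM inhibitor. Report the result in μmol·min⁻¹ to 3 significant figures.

α = 1 + [I]/Ki = 1 + 7.69/2.03 = 4.788.
For a competitive inhibitor, Vmax is unchanged and the apparent Km becomes α·Km: Km,app = 0.432 nM, Vmax,app = 5.64 μmol·min⁻¹.
v = Vmax,app·[S]/(Km,app + [S]) = 5.64 × 0.699/(0.432 + 0.699) = 3.48 μmol·min⁻¹.

3.48 μmol·min⁻¹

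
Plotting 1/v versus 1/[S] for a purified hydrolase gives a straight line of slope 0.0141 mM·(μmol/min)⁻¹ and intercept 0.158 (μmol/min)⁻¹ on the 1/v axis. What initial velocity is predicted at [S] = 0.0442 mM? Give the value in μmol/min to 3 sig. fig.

The y-intercept is 1/Vmax, so Vmax = 1/0.158 = 6.33 μmol/min.
The slope is Km/Vmax, so Km = 0.0141 × 6.33 = 0.0892 mM.
Then v = 6.33 × 0.0442/(0.0892 + 0.0442) = 2.10 μmol/min.

2.10 μmol/min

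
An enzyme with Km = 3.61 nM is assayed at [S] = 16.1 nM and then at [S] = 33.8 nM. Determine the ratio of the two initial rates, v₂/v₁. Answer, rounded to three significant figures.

1.11

The fractional saturations are [S]/(Km+[S]) = 16.1/19.71 = 0.8168 and 33.8/37.41 = 0.9035.
v₂/v₁ is just their ratio: 0.9035/0.8168 = 1.11.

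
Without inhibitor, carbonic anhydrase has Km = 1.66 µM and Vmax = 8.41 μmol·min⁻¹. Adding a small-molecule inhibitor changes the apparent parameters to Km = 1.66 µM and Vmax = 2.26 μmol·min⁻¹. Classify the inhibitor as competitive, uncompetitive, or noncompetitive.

noncompetitive

Vmax decreases (8.41 → 2.26 μmol·min⁻¹) while Km is unchanged — pure noncompetitive inhibition.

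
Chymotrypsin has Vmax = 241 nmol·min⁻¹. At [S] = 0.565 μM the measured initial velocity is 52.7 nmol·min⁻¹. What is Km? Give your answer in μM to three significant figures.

2.02 μM

From v = Vmax[S]/(Km+[S]), Km = [S](Vmax − v)/v.
Km = 0.565 × (241 − 52.7) / 52.7 = 106.4/52.7 = 2.02 μM.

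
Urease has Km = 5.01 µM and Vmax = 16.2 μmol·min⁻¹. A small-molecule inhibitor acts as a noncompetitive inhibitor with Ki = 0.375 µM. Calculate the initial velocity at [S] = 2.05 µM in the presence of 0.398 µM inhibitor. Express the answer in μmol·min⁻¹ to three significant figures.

With α = 1 + [I]/Ki = 1 + 0.398/0.375 = 2.061, the noncompetitive rate law is v = (Vmax/α)·[S] / (Km + [S]).
v = (16.2/2.061)×2.05 / (5.01 + 2.05) = 16.11/7.060 = 2.28 μmol·min⁻¹.

2.28 μmol·min⁻¹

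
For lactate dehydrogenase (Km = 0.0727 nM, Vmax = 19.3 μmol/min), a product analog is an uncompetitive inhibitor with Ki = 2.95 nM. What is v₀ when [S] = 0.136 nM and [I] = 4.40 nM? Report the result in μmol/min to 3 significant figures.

6.38 μmol/min

α = 1 + [I]/Ki = 1 + 4.40/2.95 = 2.492.
For an uncompetitive inhibitor, both parameters are divided by α, giving Vmax/α and Km/α: Km,app = 0.0292 nM, Vmax,app = 7.75 μmol/min.
v = Vmax,app·[S]/(Km,app + [S]) = 7.75 × 0.136/(0.0292 + 0.136) = 6.38 μmol/min.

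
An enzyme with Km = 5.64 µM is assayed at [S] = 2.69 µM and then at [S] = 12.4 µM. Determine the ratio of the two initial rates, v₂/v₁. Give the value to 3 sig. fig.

Since Vmax cancels, v₂/v₁ = [S]₂(Km+[S]₁) / [S]₁(Km+[S]₂).
= 12.4×(5.64+2.69) / (2.69×(5.64+12.4)) = 103.3/48.53 = 2.13.

2.13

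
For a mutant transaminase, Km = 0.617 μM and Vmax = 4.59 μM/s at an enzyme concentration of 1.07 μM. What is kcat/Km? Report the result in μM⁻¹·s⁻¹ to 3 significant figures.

kcat = Vmax/[E]total = 4.59/1.07 = 4.29 s⁻¹.
kcat/Km = 4.29/0.617 = 6.95 μM⁻¹·s⁻¹.

6.95 μM⁻¹·s⁻¹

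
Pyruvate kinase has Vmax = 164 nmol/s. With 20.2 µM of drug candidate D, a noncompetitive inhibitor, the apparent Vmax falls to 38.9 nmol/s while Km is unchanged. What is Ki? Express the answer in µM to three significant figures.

6.28 µM

Noncompetitive: Vmax,app = Vmax/α with α = 1 + [I]/Ki.
α = Vmax/Vmax,app = 164/38.9 = 4.216.
Since α = 1 + [I]/Ki, [I]/Ki = 4.216 − 1 = 3.216 and Ki = 20.2/3.216 = 6.28 µM.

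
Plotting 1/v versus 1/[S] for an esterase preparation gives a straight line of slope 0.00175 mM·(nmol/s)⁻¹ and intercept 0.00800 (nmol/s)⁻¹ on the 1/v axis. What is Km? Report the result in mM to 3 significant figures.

y-intercept = 1/Vmax ⇒ Vmax = 125 nmol/s; slope = Km/Vmax ⇒ Km = slope × Vmax.
Km = 0.00175 × 125 = 0.219 mM.

0.219 mM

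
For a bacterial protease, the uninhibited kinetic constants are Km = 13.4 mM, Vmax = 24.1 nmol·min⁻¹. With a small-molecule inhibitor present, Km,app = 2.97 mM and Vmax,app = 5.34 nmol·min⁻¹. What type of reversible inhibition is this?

Both Km and Vmax decrease by the same factor (~4.51-fold) — characteristic of uncompetitive inhibition.

uncompetitive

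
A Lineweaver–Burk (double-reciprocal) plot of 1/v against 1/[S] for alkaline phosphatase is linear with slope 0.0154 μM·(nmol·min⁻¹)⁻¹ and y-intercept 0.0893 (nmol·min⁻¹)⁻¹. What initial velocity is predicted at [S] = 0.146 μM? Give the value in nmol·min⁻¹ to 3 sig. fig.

5.13 nmol·min⁻¹

The y-intercept is 1/Vmax, so Vmax = 1/0.0893 = 11.2 nmol·min⁻¹.
The slope is Km/Vmax, so Km = 0.0154 × 11.2 = 0.172 μM.
Then v = 11.2 × 0.146/(0.172 + 0.146) = 5.13 nmol·min⁻¹.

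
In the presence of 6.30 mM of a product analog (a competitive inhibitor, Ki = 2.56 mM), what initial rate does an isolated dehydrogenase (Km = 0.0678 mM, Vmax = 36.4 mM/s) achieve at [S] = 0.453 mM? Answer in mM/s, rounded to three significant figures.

α = 1 + [I]/Ki = 1 + 6.30/2.56 = 3.461.
For a competitive inhibitor, Vmax is unchanged and the apparent Km becomes α·Km: Km,app = 0.235 mM, Vmax,app = 36.4 mM/s.
v = Vmax,app·[S]/(Km,app + [S]) = 36.4 × 0.453/(0.235 + 0.453) = 24.0 mM/s.

24.0 mM/s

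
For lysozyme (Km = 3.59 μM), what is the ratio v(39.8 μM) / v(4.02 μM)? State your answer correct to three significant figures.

The fractional saturations are [S]/(Km+[S]) = 4.02/7.610 = 0.5283 and 39.8/43.39 = 0.9173.
v₂/v₁ is just their ratio: 0.9173/0.5283 = 1.74.

1.74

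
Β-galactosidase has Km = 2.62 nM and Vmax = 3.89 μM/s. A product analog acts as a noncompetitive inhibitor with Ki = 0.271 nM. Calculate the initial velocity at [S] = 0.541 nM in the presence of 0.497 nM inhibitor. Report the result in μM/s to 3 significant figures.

α = 1 + [I]/Ki = 1 + 0.497/0.271 = 2.834.
For a noncompetitive inhibitor, Vmax is reduced to Vmax/α while Km is unchanged: Km,app = 2.62 nM, Vmax,app = 1.37 μM/s.
v = Vmax,app·[S]/(Km,app + [S]) = 1.37 × 0.541/(2.62 + 0.541) = 0.235 μM/s.

0.235 μM/s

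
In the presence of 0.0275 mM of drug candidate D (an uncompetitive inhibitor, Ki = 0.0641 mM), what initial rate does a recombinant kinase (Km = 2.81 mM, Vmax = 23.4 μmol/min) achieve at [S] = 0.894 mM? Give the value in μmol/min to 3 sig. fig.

5.12 μmol/min

With α = 1 + [I]/Ki = 1 + 0.0275/0.0641 = 1.429, the uncompetitive rate law is v = (Vmax/α)·[S] / (Km/α + [S]).
v = (23.4/1.429)×0.894 / (2.81/1.429 + 0.894) = 14.64/2.860 = 5.12 μmol/min.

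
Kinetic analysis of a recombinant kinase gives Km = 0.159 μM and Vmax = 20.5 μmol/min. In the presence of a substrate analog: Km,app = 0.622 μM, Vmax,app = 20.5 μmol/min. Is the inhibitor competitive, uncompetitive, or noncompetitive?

competitive

Km increases (0.159 → 0.622 μM) while Vmax is unchanged — the hallmark of competitive inhibition.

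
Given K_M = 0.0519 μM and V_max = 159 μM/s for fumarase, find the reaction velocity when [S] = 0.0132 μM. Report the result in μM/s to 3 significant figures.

[S]/(Km+[S]) = 0.0132/0.06510 = 0.2028, the fractional saturation.
v = 0.2028 × Vmax = 0.2028 × 159 = 32.2 μM/s.

32.2 μM/s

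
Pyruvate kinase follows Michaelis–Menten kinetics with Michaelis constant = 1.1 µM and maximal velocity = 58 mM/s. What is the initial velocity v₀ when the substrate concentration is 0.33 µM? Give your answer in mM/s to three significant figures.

[S]/(Km+[S]) = 0.33/1.430 = 0.2308, the fractional saturation.
v = 0.2308 × Vmax = 0.2308 × 58 = 13.4 mM/s.

13.4 mM/s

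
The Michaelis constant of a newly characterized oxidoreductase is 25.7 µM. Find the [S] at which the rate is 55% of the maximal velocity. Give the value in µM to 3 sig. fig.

v/Vmax = [S]/(Km+[S]) = 0.55, so [S] = Km·0.55/(1 − 0.55) = 25.7 × 1.222.
[S] = 31.4 µM.

31.4 µM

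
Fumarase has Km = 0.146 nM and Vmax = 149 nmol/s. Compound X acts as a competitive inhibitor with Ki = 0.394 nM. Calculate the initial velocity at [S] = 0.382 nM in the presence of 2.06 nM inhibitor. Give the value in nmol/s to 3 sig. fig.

α = 1 + [I]/Ki = 1 + 2.06/0.394 = 6.228.
For a competitive inhibitor, Vmax is unchanged and the apparent Km becomes α·Km: Km,app = 0.909 nM, Vmax,app = 149 nmol/s.
v = Vmax,app·[S]/(Km,app + [S]) = 149 × 0.382/(0.909 + 0.382) = 44.1 nmol/s.

44.1 nmol/s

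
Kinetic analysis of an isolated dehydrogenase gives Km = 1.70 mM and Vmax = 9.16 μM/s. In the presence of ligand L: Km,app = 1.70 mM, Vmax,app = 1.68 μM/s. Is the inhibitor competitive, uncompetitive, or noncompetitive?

Vmax decreases (9.16 → 1.68 μM/s) while Km is unchanged — pure noncompetitive inhibition.

noncompetitive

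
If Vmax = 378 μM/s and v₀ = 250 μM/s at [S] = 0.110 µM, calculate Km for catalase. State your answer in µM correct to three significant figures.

0.0563 µM

v/Vmax = 250/378 = 0.6614 = [S]/(Km+[S]).
So Km + [S] = [S]/0.6614 = 0.1663 µM, giving Km = 0.1663 − 0.110 = 0.0563 µM.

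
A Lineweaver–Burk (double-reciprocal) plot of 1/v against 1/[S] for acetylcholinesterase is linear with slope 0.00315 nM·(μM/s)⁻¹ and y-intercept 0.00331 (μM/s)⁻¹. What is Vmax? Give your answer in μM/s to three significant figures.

302 μM/s

The y-intercept of a Lineweaver–Burk plot equals 1/Vmax, so Vmax = 1/0.00331 = 302 μM/s.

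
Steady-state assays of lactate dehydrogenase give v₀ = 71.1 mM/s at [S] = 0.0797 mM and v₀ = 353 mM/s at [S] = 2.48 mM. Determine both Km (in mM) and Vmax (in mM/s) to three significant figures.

Km = 0.376 mM; Vmax = 407 mM/s

From v = Vmax[S]/(Km+[S]), each point gives Vmax = v(Km+[S])/[S].
Equating: 71.1(Km+0.0797)/0.0797 = 353(Km+2.48)/2.48.
892.1·Km + 71.1 = 142.3·Km + 353, so (892.1 − 142.3)·Km = 353 − 71.1.
Km = 281.9/749.8 = 0.376 mM; then Vmax = 71.1(0.376+0.0797)/0.0797 = 407 mM/s.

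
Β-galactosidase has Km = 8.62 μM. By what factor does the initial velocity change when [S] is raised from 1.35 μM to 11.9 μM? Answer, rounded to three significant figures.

4.28

Since Vmax cancels, v₂/v₁ = [S]₂(Km+[S]₁) / [S]₁(Km+[S]₂).
= 11.9×(8.62+1.35) / (1.35×(8.62+11.9)) = 118.6/27.70 = 4.28.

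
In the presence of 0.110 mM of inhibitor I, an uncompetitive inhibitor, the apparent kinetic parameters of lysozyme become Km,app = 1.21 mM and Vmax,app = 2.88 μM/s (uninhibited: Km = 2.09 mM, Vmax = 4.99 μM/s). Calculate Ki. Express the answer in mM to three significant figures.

0.150 mM

Uncompetitive: Vmax,app = Vmax/α (and Km,app = Km/α) with α = 1 + [I]/Ki.
α = Vmax/Vmax,app = 4.99/2.88 = 1.733.
Ki = [I]/(α − 1) = 0.110/0.7326 = 0.150 mM.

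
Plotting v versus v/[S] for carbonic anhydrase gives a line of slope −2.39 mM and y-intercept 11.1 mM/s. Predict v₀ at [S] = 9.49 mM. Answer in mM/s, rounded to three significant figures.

In the Eadie–Hofstee form v = Vmax − Km·(v/[S]), the slope is −Km and the intercept is Vmax, so Km = 2.39 mM and Vmax = 11.1 mM/s.
v = 11.1 × 9.49/(2.39 + 9.49) = 8.87 mM/s.

8.87 mM/s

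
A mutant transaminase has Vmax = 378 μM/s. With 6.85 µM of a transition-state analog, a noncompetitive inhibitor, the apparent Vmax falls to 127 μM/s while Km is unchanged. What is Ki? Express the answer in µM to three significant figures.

3.47 µM

Noncompetitive: Vmax,app = Vmax/α with α = 1 + [I]/Ki.
α = Vmax/Vmax,app = 378/127 = 2.976.
Ki = [I]/(α − 1) = 6.85/1.976 = 3.47 µM.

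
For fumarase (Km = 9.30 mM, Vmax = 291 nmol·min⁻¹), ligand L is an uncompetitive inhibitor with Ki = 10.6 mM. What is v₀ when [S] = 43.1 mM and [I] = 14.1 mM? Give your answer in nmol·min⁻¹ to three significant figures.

α = 1 + [I]/Ki = 1 + 14.1/10.6 = 2.330.
For an uncompetitive inhibitor, both parameters are divided by α, giving Vmax/α and Km/α: Km,app = 3.99 mM, Vmax,app = 125 nmol·min⁻¹.
v = Vmax,app·[S]/(Km,app + [S]) = 125 × 43.1/(3.99 + 43.1) = 114 nmol·min⁻¹.

114 nmol·min⁻¹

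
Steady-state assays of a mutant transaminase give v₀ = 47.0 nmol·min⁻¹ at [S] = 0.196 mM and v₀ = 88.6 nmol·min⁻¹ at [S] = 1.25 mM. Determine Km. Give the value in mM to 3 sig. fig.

In reciprocal form, 1/v = (Km/Vmax)·(1/[S]) + 1/Vmax. The two points give (1/[S], 1/v) = (5.102, 0.02128) and (0.8000, 0.01129).
Slope = (0.02128 − 0.01129)/(5.102 − 0.8000) = 0.002322; intercept = 0.02128 − 0.002322×5.102 = 0.009429.
Vmax = 1/intercept = 106 nmol·min⁻¹; Km = slope × Vmax = 0.002322 × 106 = 0.246 mM.

0.246 mM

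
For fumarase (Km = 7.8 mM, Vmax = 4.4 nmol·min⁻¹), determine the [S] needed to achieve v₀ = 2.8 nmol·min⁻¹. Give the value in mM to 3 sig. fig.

13.6 mM

The required fractional saturation is v/Vmax = 2.8/4.4 = 0.6364.
Then [S]/(Km+[S]) = 0.6364 ⇒ [S] = 7.8 × 0.6364/(1 − 0.6364) = 13.6 mM.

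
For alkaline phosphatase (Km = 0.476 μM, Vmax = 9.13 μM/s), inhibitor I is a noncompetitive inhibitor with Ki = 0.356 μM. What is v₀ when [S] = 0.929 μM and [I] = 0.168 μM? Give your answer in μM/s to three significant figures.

4.10 μM/s

With α = 1 + [I]/Ki = 1 + 0.168/0.356 = 1.472, the noncompetitive rate law is v = (Vmax/α)·[S] / (Km + [S]).
v = (9.13/1.472)×0.929 / (0.476 + 0.929) = 5.762/1.405 = 4.10 μM/s.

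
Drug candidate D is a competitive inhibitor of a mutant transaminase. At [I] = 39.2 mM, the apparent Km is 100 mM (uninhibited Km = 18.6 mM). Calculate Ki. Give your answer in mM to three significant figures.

Competitive: Km,app = α·Km with α = 1 + [I]/Ki.
α = Km,app/Km = 100/18.6 = 5.376.
Since α = 1 + [I]/Ki, [I]/Ki = 5.376 − 1 = 4.376 and Ki = 39.2/4.376 = 8.96 mM.

8.96 mM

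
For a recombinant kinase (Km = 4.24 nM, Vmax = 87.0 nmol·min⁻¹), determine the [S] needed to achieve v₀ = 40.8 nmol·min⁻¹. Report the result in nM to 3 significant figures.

3.74 nM

Rearranging v = Vmax[S]/(Km+[S]) gives [S] = Km·v/(Vmax − v).
[S] = 4.24 × 40.8 / (87.0 − 40.8) = 173.0/46.20 = 3.74 nM.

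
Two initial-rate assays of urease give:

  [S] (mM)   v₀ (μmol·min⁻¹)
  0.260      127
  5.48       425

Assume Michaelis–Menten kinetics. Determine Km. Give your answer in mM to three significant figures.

0.725 mM

From v = Vmax[S]/(Km+[S]), each point gives Vmax = v(Km+[S])/[S].
Equating: 127(Km+0.260)/0.260 = 425(Km+5.48)/5.48.
488.5·Km + 127 = 77.55·Km + 425, so (488.5 − 77.55)·Km = 425 − 127.
Km = 298.0/410.9 = 0.725 mM; then Vmax = 127(0.725+0.260)/0.260 = 481 μmol·min⁻¹.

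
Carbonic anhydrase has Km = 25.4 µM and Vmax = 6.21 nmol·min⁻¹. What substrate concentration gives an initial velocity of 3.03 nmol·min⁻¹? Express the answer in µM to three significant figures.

The required fractional saturation is v/Vmax = 3.03/6.21 = 0.4879.
Then [S]/(Km+[S]) = 0.4879 ⇒ [S] = 25.4 × 0.4879/(1 − 0.4879) = 24.2 µM.

24.2 µM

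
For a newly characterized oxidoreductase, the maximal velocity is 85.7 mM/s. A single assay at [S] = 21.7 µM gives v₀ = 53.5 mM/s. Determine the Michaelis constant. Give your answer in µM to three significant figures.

13.1 µM

From v = Vmax[S]/(Km+[S]), Km = [S](Vmax − v)/v.
Km = 21.7 × (85.7 − 53.5) / 53.5 = 698.7/53.5 = 13.1 µM.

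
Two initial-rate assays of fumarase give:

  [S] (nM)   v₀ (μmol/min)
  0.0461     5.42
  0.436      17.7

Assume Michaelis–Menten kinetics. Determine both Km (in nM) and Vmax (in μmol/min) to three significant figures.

Km = 0.160 nM; Vmax = 24.2 μmol/min

In reciprocal form, 1/v = (Km/Vmax)·(1/[S]) + 1/Vmax. The two points give (1/[S], 1/v) = (21.69, 0.1845) and (2.294, 0.05650).
Slope = (0.1845 − 0.05650)/(21.69 − 2.294) = 0.006599; intercept = 0.1845 − 0.006599×21.69 = 0.04136.
Vmax = 1/intercept = 24.2 μmol/min; Km = slope × Vmax = 0.006599 × 24.2 = 0.160 nM.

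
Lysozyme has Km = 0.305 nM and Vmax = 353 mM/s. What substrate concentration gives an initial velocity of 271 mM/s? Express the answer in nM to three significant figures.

1.01 nM

Rearranging v = Vmax[S]/(Km+[S]) gives [S] = Km·v/(Vmax − v).
[S] = 0.305 × 271 / (353 − 271) = 82.66/82.00 = 1.01 nM.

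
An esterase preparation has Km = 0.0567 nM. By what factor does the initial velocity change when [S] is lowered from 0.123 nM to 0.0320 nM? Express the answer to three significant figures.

Since Vmax cancels, v₂/v₁ = [S]₂(Km+[S]₁) / [S]₁(Km+[S]₂).
= 0.0320×(0.0567+0.123) / (0.123×(0.0567+0.0320)) = 0.005750/0.01091 = 0.527.

0.527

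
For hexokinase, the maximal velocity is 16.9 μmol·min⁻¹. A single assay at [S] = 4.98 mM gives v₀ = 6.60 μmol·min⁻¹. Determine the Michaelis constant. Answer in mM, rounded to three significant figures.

7.77 mM

v/Vmax = 6.60/16.9 = 0.3905 = [S]/(Km+[S]).
So Km + [S] = [S]/0.3905 = 12.75 mM, giving Km = 12.75 − 4.98 = 7.77 mM.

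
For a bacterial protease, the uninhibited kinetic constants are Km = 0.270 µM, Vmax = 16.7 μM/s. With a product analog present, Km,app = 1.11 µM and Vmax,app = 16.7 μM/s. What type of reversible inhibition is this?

Km increases (0.270 → 1.11 µM) while Vmax is unchanged — the hallmark of competitive inhibition.

competitive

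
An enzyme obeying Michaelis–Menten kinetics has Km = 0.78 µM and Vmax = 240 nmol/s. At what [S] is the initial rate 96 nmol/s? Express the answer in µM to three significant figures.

0.520 µM

Rearranging v = Vmax[S]/(Km+[S]) gives [S] = Km·v/(Vmax − v).
[S] = 0.78 × 96 / (240 − 96) = 74.88/144.0 = 0.520 µM.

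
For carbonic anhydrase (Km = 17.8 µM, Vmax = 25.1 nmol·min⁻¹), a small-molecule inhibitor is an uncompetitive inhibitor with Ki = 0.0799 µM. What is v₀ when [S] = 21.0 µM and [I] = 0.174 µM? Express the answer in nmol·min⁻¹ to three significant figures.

α = 1 + [I]/Ki = 1 + 0.174/0.0799 = 3.178.
For an uncompetitive inhibitor, both parameters are divided by α, giving Vmax/α and Km/α: Km,app = 5.60 µM, Vmax,app = 7.90 nmol·min⁻¹.
v = Vmax,app·[S]/(Km,app + [S]) = 7.90 × 21.0/(5.60 + 21.0) = 6.24 nmol·min⁻¹.

6.24 nmol·min⁻¹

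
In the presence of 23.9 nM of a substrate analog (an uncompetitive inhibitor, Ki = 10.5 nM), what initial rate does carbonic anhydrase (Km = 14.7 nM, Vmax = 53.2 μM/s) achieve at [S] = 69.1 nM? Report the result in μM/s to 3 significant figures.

15.2 μM/s

With α = 1 + [I]/Ki = 1 + 23.9/10.5 = 3.276, the uncompetitive rate law is v = (Vmax/α)·[S] / (Km/α + [S]).
v = (53.2/3.276)×69.1 / (14.7/3.276 + 69.1) = 1122/73.59 = 15.2 μM/s.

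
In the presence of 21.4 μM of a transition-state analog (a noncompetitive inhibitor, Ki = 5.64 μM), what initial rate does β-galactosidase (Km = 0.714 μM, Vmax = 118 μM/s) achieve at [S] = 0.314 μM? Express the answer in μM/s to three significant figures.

α = 1 + [I]/Ki = 1 + 21.4/5.64 = 4.794.
For a noncompetitive inhibitor, Vmax is reduced to Vmax/α while Km is unchanged: Km,app = 0.714 μM, Vmax,app = 24.6 μM/s.
v = Vmax,app·[S]/(Km,app + [S]) = 24.6 × 0.314/(0.714 + 0.314) = 7.52 μM/s.

7.52 μM/s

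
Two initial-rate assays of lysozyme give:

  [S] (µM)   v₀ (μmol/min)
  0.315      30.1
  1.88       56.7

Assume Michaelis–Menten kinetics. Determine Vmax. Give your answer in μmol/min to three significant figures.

In reciprocal form, 1/v = (Km/Vmax)·(1/[S]) + 1/Vmax. The two points give (1/[S], 1/v) = (3.175, 0.03322) and (0.5319, 0.01764).
Slope = (0.03322 − 0.01764)/(3.175 − 0.5319) = 0.005898; intercept = 0.03322 − 0.005898×3.175 = 0.01450.
Vmax = 1/intercept = 69.0 μmol/min; Km = slope × Vmax = 0.005898 × 69.0 = 0.407 µM.

69.0 μmol/min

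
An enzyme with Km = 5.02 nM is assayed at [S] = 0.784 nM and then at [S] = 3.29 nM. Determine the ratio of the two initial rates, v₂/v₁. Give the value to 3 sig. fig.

Since Vmax cancels, v₂/v₁ = [S]₂(Km+[S]₁) / [S]₁(Km+[S]₂).
= 3.29×(5.02+0.784) / (0.784×(5.02+3.29)) = 19.10/6.515 = 2.93.

2.93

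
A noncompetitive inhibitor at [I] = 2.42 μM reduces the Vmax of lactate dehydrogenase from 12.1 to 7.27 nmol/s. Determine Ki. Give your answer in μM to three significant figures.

3.64 μM

Noncompetitive: Vmax,app = Vmax/α with α = 1 + [I]/Ki.
α = Vmax/Vmax,app = 12.1/7.27 = 1.664.
Since α = 1 + [I]/Ki, [I]/Ki = 1.664 − 1 = 0.6644 and Ki = 2.42/0.6644 = 3.64 μM.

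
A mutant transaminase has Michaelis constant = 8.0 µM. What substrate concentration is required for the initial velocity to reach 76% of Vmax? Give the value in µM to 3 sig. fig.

v/Vmax = [S]/(Km+[S]) = 0.76, so [S] = Km·0.76/(1 − 0.76) = 8.0 × 3.167.
[S] = 25.3 µM.

25.3 µM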